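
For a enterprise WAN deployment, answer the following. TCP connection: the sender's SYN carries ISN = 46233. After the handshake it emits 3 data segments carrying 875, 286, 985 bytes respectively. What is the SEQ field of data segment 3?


The SYN occupies sequence number ISN = 46233, so the first data byte is ISN + 1 = 46234.
SEQ of data segment i = (ISN + 1) + sum of payload sizes of segments 1..i-1.
Segment 1: SEQ = 46234, payload = 875 bytes
Segment 2: SEQ = 47109, payload = 286 bytes
Segment 3: SEQ = 47395, payload = 985 bytes
SEQ of segment 3 = 46234 + 875 + 286 = 47395

47395


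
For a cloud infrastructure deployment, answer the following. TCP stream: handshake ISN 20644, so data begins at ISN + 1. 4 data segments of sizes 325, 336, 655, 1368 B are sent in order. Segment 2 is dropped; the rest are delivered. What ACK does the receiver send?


SYN uses sequence number 20644; first data byte = ISN + 1 = 20645.
Segment 1: SEQ = 20645, len = 325 B, covers [20645, 20969]
Segment 2: SEQ = 20970, len = 336 B, covers [20970, 21305] [LOST]
Segment 3: SEQ = 21306, len = 655 B, covers [21306, 21960]
Segment 4: SEQ = 21961, len = 1368 B, covers [21961, 23328]
In-order data received: bytes [20645, 20969] (segments 1..1).
Segment 2 missing -> gap begins at byte 20970; later segments buffered out of order.
Cumulative ACK = next expected in-order byte = 20645 + 325 = 20970

20970


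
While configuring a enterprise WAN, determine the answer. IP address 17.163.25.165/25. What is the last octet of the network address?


Given: IP = 17.163.25.165, prefix = /25
Subnet mask = 255.255.255.128
Last octet of IP: 165
Last octet of mask: 128
Network last octet = 165 AND 128 = 128

128


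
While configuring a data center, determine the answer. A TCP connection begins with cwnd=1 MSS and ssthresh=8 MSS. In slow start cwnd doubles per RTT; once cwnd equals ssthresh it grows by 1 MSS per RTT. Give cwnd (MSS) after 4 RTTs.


RTT 0: cwnd = 1 MSS (initial)
RTT 1: cwnd = 2 MSS (slow start, doubled)
RTT 2: cwnd = 4 MSS (slow start, doubled)
RTT 3: cwnd = 8 MSS (slow start, doubled)
RTT 4: cwnd = 9 MSS (congestion avoidance, +1)

9


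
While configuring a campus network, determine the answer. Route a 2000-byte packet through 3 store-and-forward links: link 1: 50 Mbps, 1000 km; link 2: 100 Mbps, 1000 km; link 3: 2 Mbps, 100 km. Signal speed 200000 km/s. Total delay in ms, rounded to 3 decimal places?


Packet = 2000 bytes = 16000 bits. Store-and-forward: sum (t_trans + t_prop) per link.
Link 1: t_trans = 16000/(50*10^6) s = 0.3200 ms; t_prop = 1000/200000 s = 5.0000 ms; subtotal = 5.3200 ms
Link 2: t_trans = 16000/(100*10^6) s = 0.1600 ms; t_prop = 1000/200000 s = 5.0000 ms; subtotal = 5.1600 ms
Link 3: t_trans = 16000/(2*10^6) s = 8.0000 ms; t_prop = 100/200000 s = 0.5000 ms; subtotal = 8.5000 ms
End-to-end = 5.3200 + 5.1600 + 8.5000 = 18.9800 ms -> 18.980 ms (3 dp)

18.980


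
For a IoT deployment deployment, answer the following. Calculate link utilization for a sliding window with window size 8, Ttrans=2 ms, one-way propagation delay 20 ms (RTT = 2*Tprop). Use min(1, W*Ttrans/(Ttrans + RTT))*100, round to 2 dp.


Given: W = 8, Ttrans = 2 ms, RTT = 40 ms (= 2 * Tprop, Tprop = 20 ms)
Cycle time = Ttrans + RTT = 2 + 40 = 42 ms (first packet sent until its ACK returns)
W * Ttrans = 8 * 2 = 16 ms of sending per cycle
W * Ttrans / (Ttrans + RTT) = 16 / 42 = 0.380952
U = min(1, 0.380952) = 0.380952
U% = 38.10%

38.10


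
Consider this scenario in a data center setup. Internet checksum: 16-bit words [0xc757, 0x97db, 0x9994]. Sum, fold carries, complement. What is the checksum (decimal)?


Given words: [0xc757, 0x97db, 0x9994]
Step 1: Sum all words
Raw sum = 51031 + 38875 + 39316 = 129222
Step 2: Fold carry: (63686 + 1) = 63687
One's complement = ~63687 & 0xFFFF = 1848

1848


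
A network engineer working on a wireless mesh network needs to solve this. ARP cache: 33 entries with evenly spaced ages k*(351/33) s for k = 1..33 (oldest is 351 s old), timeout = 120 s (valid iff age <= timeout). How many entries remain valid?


Ages are k * 351/33 s for k = 1..33 (spacing = 10.6364 s).
Entry k is valid iff k * 351/33 <= 120 iff k <= 33 * 120 / 351 = 11.2821
n_valid = floor(11.2821) = 11
(n_stale = 33 - 11 = 22)

11


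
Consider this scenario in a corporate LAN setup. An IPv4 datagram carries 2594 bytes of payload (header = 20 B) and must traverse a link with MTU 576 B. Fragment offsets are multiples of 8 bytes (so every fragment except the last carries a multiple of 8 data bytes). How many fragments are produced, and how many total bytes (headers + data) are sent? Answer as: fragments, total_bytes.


Max data per non-final fragment = floor((MTU - header)/8)*8 = floor((576 - 20)/8)*8 = floor(556/8)*8 = 552 B
Final fragment needs no 8-byte alignment: it can carry up to MTU - header = 556 B
Non-final fragments needed = ceil((payload - 556) / 552) = ceil(2038/552) = ceil(3.6920) = 4
Number of fragments = 4 + 1 = 5
Fragment sizes (data): 4 * 552 B + 386 B (last, 386 <= 556 OK)
Total bytes sent = payload + n_frags * header = 2594 + 5*20 = 2594 + 100 = 2694 B

5, 2694


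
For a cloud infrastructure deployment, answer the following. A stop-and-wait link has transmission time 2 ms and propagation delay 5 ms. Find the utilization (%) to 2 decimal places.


Given: Ttrans = 2 ms, Tprop = 5 ms
RTT = 2 * Tprop = 2 * 5 = 10 ms
U = Ttrans / (Ttrans + RTT)
U = 2 / (2 + 10)
U = 2 / 12 = 0.166667
U% = 16.67%

16.67


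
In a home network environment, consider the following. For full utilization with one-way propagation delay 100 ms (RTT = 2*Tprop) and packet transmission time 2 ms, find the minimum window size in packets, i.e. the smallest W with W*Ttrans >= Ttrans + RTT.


Given: Ttrans = 2 ms, RTT = 200 ms (= 2 * Tprop, Tprop = 100 ms)
Time until first ACK returns = Ttrans + RTT = 2 + 200 = 202 ms
Need W * Ttrans >= Ttrans + RTT  ->  W >= (Ttrans + RTT) / Ttrans
(Ttrans + RTT) / Ttrans = 202 / 2 = 101
W_min = ceil(101) = 101

101


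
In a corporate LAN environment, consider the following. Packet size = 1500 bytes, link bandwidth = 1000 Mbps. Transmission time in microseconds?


Given: packet = 1500 bytes, bandwidth = 1000 Mbps
Packet in bits = 1500 * 8 = 12000 bits
Bandwidth = 1000 * 10^6 = 1000000000 bps
Time = 12000 / 1000000000 seconds
Time in us = 12000 * 10^6 / 1000000000 = 12

12


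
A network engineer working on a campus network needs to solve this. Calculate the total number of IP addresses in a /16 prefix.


Given: CIDR prefix /16
Host bits = 32 - 16 = 16
Total addresses = 2^16 = 65536

65536


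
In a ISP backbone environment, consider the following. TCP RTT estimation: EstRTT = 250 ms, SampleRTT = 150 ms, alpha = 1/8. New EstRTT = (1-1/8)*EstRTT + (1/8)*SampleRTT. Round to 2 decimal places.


Given: EstRTT = 250 ms, SampleRTT = 150 ms, alpha = 1/8
New EstRTT = (1 - alpha) * EstRTT + alpha * SampleRTT
(7/8) * 250 = 218.75
(1/8) * 150 = 18.75
New EstRTT = 218.75 + 18.75 = 237.5 ms -> 237.50 ms (2 dp)

237.50


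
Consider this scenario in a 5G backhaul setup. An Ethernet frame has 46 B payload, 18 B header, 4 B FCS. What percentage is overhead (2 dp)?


Given: payload = 46 B, header = 18 B, trailer = 4 B
Overhead bytes = header + trailer = 18 + 4 = 22
Total frame = payload + overhead = 46 + 22 = 68
Overhead % = 22 / 68 * 100 = 32.3529% -> 32.35% (2 dp)

32.35


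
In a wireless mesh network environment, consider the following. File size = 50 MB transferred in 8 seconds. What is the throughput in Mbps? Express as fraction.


Given: file = 50 MB, time = 8 s
File in Mb = 50 * 8 = 400 Mb
Throughput = 400 / 8 Mbps
Throughput = 50 Mbps

50


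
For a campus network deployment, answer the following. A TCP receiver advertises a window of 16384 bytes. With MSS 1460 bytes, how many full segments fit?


Given: RWND = 16384 bytes, MSS = 1460 bytes
Full segments = floor(RWND / MSS)
Full segments = floor(16384 / 1460)
Full segments = floor(11.2219) = 11

11


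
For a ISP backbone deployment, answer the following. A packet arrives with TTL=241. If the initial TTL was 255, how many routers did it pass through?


Given: initial TTL = 255, received TTL = 241
Hops = initial TTL - received TTL
Hops = 255 - 241 = 14

14


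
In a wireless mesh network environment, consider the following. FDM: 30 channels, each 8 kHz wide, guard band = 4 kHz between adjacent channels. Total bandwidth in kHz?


Given: 30 channels, 8 kHz each, guard = 4 kHz
Channel bandwidth = 30 * 8 = 240 kHz
Guard bands = 29 gaps * 4 kHz = 116 kHz
Total = 240 + 116 = 356 kHz

356


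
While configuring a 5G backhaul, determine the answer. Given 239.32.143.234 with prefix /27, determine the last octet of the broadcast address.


Given: IP = 239.32.143.234, prefix = /27
Host bits = 32 - 27 = 5
Network last octet = 234 AND mask = 224
Host part size = 2^5 - 1 = 31
Broadcast last octet = 224 OR 31 = 255

255


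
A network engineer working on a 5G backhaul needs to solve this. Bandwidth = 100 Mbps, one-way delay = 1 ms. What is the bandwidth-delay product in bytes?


Given: bandwidth = 100 Mbps, delay = 1 ms
BDP in bits = 100 * 10^6 * 1 / 1000
BDP in bits = 100000
BDP in bytes = 100000 / 8 = 12500

12500


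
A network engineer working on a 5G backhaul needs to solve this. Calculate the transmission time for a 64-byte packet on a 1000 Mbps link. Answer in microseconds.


Given: packet = 64 bytes, bandwidth = 1000 Mbps
Packet in bits = 64 * 8 = 512 bits
Bandwidth = 1000 * 10^6 = 1000000000 bps
Time = 512 / 1000000000 seconds
Time in us = 512 * 10^6 / 1000000000 = 0.512

0.512


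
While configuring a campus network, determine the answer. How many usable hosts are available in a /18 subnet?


Given: subnet mask /18
Host bits = 32 - 18 = 14
Total addresses = 2^14 = 16384
Usable hosts = 16384 - 2 (network + broadcast) = 16382

16382


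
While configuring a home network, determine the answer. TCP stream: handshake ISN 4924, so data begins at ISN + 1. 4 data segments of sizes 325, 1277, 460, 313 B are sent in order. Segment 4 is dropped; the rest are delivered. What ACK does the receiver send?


SYN uses sequence number 4924; first data byte = ISN + 1 = 4925.
Segment 1: SEQ = 4925, len = 325 B, covers [4925, 5249]
Segment 2: SEQ = 5250, len = 1277 B, covers [5250, 6526]
Segment 3: SEQ = 6527, len = 460 B, covers [6527, 6986]
Segment 4: SEQ = 6987, len = 313 B, covers [6987, 7299] [LOST]
In-order data received: bytes [4925, 6986] (segments 1..3).
Segment 4 missing -> gap begins at byte 6987.
Cumulative ACK = next expected in-order byte = 4925 + 325 + 1277 + 460 = 6987

6987


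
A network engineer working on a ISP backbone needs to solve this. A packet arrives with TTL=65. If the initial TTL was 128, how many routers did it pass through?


Given: initial TTL = 128, received TTL = 65
Hops = initial TTL - received TTL
Hops = 128 - 65 = 63

63


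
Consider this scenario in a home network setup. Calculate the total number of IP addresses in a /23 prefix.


Given: CIDR prefix /23
Host bits = 32 - 23 = 9
Total addresses = 2^9 = 512

512


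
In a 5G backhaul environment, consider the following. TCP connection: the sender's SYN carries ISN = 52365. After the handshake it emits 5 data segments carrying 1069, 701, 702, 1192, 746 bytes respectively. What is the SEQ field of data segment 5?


The SYN occupies sequence number ISN = 52365, so the first data byte is ISN + 1 = 52366.
SEQ of data segment i = (ISN + 1) + sum of payload sizes of segments 1..i-1.
Segment 1: SEQ = 52366, payload = 1069 bytes
Segment 2: SEQ = 53435, payload = 701 bytes
Segment 3: SEQ = 54136, payload = 702 bytes
Segment 4: SEQ = 54838, payload = 1192 bytes
Segment 5: SEQ = 56030, payload = 746 bytes
SEQ of segment 5 = 52366 + 1069 + 701 + 702 + 1192 = 56030

56030


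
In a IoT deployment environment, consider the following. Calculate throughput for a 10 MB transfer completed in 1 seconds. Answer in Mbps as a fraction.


Given: file = 10 MB, time = 1 s
File in Mb = 10 * 8 = 80 Mb
Throughput = 80 / 1 Mbps
Throughput = 80 Mbps

80


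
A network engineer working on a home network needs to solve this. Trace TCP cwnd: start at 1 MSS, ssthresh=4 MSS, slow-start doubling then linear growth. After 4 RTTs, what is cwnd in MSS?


RTT 0: cwnd = 1 MSS (initial)
RTT 1: cwnd = 2 MSS (slow start, doubled)
RTT 2: cwnd = 4 MSS (slow start, doubled)
RTT 3: cwnd = 5 MSS (congestion avoidance, +1)
RTT 4: cwnd = 6 MSS (congestion avoidance, +1)

6


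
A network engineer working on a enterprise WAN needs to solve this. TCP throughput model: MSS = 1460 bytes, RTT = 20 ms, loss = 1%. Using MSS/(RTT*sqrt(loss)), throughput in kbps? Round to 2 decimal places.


Given: MSS = 1460 bytes, RTT = 20 ms, loss = 1%
RTT in seconds = 20 / 1000 = 0.02
Loss rate = 1% = 0.01
sqrt(loss) = sqrt(0.01) = 0.1
Throughput (bytes/s) = 1460 / (0.02 * 0.1) = 730000.0000
Throughput (kbps) = 730000.0000 * 8 / 1000 = 5840.000000 -> 5840.00 kbps (2 dp)

5840.00


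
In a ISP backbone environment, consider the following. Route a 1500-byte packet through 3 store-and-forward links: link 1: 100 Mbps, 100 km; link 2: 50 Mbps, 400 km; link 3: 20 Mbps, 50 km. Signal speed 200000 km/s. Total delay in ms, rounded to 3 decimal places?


Packet = 1500 bytes = 12000 bits. Store-and-forward: sum (t_trans + t_prop) per link.
Link 1: t_trans = 12000/(100*10^6) s = 0.1200 ms; t_prop = 100/200000 s = 0.5000 ms; subtotal = 0.6200 ms
Link 2: t_trans = 12000/(50*10^6) s = 0.2400 ms; t_prop = 400/200000 s = 2.0000 ms; subtotal = 2.2400 ms
Link 3: t_trans = 12000/(20*10^6) s = 0.6000 ms; t_prop = 50/200000 s = 0.2500 ms; subtotal = 0.8500 ms
End-to-end = 0.6200 + 2.2400 + 0.8500 = 3.7100 ms -> 3.710 ms (3 dp)

3.710


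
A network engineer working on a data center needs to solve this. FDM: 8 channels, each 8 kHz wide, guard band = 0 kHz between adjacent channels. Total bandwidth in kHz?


Given: 8 channels, 8 kHz each, guard = 0 kHz
Channel bandwidth = 8 * 8 = 64 kHz
Guard bands = 7 gaps * 0 kHz = 0 kHz
Total = 64 + 0 = 64 kHz

64


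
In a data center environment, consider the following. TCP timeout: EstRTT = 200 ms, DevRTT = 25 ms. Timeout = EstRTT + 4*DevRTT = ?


Given: EstRTT = 200 ms, DevRTT = 25 ms
Timeout = EstRTT + 4 * DevRTT
4 * DevRTT = 4 * 25 = 100
Timeout = 200 + 100 = 300 ms

300


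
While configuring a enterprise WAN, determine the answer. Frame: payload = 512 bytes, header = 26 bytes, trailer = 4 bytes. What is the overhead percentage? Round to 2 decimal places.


Given: payload = 512 B, header = 26 B, trailer = 4 B
Overhead bytes = header + trailer = 26 + 4 = 30
Total frame = payload + overhead = 512 + 30 = 542
Overhead % = 30 / 542 * 100 = 5.5351% -> 5.54% (2 dp)

5.54


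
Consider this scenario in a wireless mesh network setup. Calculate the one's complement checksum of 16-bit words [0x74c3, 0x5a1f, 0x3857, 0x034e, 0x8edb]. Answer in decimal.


Given words: [0x74c3, 0x5a1f, 0x3857, 0x034e, 0x8edb]
Step 1: Sum all words
Raw sum = 29891 + 23071 + 14423 + 846 + 36571 = 104802
Step 2: Fold carry: (39266 + 1) = 39267
One's complement = ~39267 & 0xFFFF = 26268

26268


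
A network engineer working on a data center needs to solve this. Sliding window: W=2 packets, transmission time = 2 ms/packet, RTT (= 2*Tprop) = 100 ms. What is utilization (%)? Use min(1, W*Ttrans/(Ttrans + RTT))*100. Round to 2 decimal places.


Given: W = 2, Ttrans = 2 ms, RTT = 100 ms (= 2 * Tprop, Tprop = 50 ms)
Cycle time = Ttrans + RTT = 2 + 100 = 102 ms (first packet sent until its ACK returns)
W * Ttrans = 2 * 2 = 4 ms of sending per cycle
W * Ttrans / (Ttrans + RTT) = 4 / 102 = 0.039216
U = min(1, 0.039216) = 0.039216
U% = 3.92%

3.92


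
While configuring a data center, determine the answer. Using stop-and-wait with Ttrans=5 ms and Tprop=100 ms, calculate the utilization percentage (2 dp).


Given: Ttrans = 5 ms, Tprop = 100 ms
RTT = 2 * Tprop = 2 * 100 = 200 ms
U = Ttrans / (Ttrans + RTT)
U = 5 / (5 + 200)
U = 5 / 205 = 0.02439
U% = 2.44%

2.44


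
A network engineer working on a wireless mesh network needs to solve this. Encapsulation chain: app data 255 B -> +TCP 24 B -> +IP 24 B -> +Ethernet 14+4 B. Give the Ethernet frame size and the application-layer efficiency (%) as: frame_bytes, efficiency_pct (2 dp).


TCP segment = 255 + 24 = 279 B
IP packet = 279 + 24 = 303 B
Ethernet frame = 303 + 14 + 4 = 321 B
Efficiency = app / frame = 255 / 321 = 0.794393 = 79.4393% -> 79.44% (2 dp)

321, 79.44


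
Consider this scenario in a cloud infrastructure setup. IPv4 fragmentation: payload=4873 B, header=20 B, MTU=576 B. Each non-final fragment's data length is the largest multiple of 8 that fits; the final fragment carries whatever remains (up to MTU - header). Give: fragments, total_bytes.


Max data per non-final fragment = floor((MTU - header)/8)*8 = floor((576 - 20)/8)*8 = floor(556/8)*8 = 552 B
Final fragment needs no 8-byte alignment: it can carry up to MTU - header = 556 B
Non-final fragments needed = ceil((payload - 556) / 552) = ceil(4317/552) = ceil(7.8207) = 8
Number of fragments = 8 + 1 = 9
Fragment sizes (data): 8 * 552 B + 457 B (last, 457 <= 556 OK)
Total bytes sent = payload + n_frags * header = 4873 + 9*20 = 4873 + 180 = 5053 B

9, 5053


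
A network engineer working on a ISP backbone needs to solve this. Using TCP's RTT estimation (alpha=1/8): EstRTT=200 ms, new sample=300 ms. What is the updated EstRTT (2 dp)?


Given: EstRTT = 200 ms, SampleRTT = 300 ms, alpha = 1/8
New EstRTT = (1 - alpha) * EstRTT + alpha * SampleRTT
(7/8) * 200 = 175
(1/8) * 300 = 37.5
New EstRTT = 175 + 37.5 = 212.5 ms -> 212.50 ms (2 dp)

212.50


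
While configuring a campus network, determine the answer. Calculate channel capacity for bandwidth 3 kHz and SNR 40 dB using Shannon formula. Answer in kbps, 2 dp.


Given: B = 3 kHz, SNR = 40 dB
SNR linear = 10^(40/10) = 10000
1 + SNR = 10001
log2(10001) = 13.2878566418
C = 3 * 1000 * 13.2878566418 = 39863.5699 bps
C = 39.863570 kbps -> 39.86 kbps (2 dp)

39.86


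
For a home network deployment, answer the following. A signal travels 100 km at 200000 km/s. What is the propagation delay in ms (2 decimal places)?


Given: distance = 100 km, speed = 200000 km/s
Delay = distance / speed = 100 / 200000 seconds
Delay in ms = 100 * 1000 / 200000
Delay = 0.5000 ms
Rounded to 2 dp = 0.50 ms

0.50


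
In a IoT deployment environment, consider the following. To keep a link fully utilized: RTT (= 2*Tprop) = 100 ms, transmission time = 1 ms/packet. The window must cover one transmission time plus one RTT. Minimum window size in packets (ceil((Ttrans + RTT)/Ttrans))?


Given: Ttrans = 1 ms, RTT = 100 ms (= 2 * Tprop, Tprop = 50 ms)
Time until first ACK returns = Ttrans + RTT = 1 + 100 = 101 ms
Need W * Ttrans >= Ttrans + RTT  ->  W >= (Ttrans + RTT) / Ttrans
(Ttrans + RTT) / Ttrans = 101 / 1 = 101
W_min = ceil(101) = 101

101


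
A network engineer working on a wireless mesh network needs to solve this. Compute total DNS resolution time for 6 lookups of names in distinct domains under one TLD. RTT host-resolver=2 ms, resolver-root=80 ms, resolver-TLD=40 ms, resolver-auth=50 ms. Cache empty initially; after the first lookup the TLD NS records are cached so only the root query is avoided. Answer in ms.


Lookup 1 (cold cache): local + root + TLD + auth = 2 + 80 + 40 + 50 = 172 ms
Lookups 2..6 (TLD NS cached -> skip root; new domain -> still ask TLD and auth): local + TLD + auth = 2 + 40 + 50 = 92 ms each
Remaining 5 lookups: 5 * 92 = 460 ms
Total = 172 + 460 = 632 ms

632


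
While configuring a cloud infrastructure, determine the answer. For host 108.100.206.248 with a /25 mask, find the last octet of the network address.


Given: IP = 108.100.206.248, prefix = /25
Subnet mask = 255.255.255.128
Last octet of IP: 248
Last octet of mask: 128
Network last octet = 248 AND 128 = 128

128


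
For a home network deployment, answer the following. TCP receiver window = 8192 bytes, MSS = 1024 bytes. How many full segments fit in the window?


Given: RWND = 8192 bytes, MSS = 1024 bytes
Full segments = floor(RWND / MSS)
Full segments = floor(8192 / 1024)
Full segments = floor(8.0) = 8

8


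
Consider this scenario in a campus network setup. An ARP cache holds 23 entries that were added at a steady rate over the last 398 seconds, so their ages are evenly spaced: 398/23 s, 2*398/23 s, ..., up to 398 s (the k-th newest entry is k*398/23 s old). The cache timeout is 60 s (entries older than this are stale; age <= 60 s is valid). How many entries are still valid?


Ages are k * 398/23 s for k = 1..23 (spacing = 17.3043 s).
Entry k is valid iff k * 398/23 <= 60 iff k <= 23 * 60 / 398 = 3.4673
n_valid = floor(3.4673) = 3
(n_stale = 23 - 3 = 20)

3


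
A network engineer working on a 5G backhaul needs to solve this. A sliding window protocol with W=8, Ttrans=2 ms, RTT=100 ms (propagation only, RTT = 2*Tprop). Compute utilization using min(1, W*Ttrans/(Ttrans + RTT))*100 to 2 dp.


Given: W = 8, Ttrans = 2 ms, RTT = 100 ms (= 2 * Tprop, Tprop = 50 ms)
Cycle time = Ttrans + RTT = 2 + 100 = 102 ms (first packet sent until its ACK returns)
W * Ttrans = 8 * 2 = 16 ms of sending per cycle
W * Ttrans / (Ttrans + RTT) = 16 / 102 = 0.156863
U = min(1, 0.156863) = 0.156863
U% = 15.69%

15.69


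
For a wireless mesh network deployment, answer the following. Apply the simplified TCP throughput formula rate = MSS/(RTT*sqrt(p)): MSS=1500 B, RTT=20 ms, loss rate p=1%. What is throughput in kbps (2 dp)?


Given: MSS = 1500 bytes, RTT = 20 ms, loss = 1%
RTT in seconds = 20 / 1000 = 0.02
Loss rate = 1% = 0.01
sqrt(loss) = sqrt(0.01) = 0.1
Throughput (bytes/s) = 1500 / (0.02 * 0.1) = 750000.0000
Throughput (kbps) = 750000.0000 * 8 / 1000 = 6000.000000 -> 6000.00 kbps (2 dp)

6000.00


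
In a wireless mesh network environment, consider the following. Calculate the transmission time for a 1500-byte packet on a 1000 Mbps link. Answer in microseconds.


Given: packet = 1500 bytes, bandwidth = 1000 Mbps
Packet in bits = 1500 * 8 = 12000 bits
Bandwidth = 1000 * 10^6 = 1000000000 bps
Time = 12000 / 1000000000 seconds
Time in us = 12000 * 10^6 / 1000000000 = 12

12


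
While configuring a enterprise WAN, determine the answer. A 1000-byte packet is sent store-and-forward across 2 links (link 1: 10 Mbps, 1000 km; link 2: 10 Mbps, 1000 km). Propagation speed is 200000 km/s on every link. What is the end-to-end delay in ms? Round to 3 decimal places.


Packet = 1000 bytes = 8000 bits. Store-and-forward: sum (t_trans + t_prop) per link.
Link 1: t_trans = 8000/(10*10^6) s = 0.8000 ms; t_prop = 1000/200000 s = 5.0000 ms; subtotal = 5.8000 ms
Link 2: t_trans = 8000/(10*10^6) s = 0.8000 ms; t_prop = 1000/200000 s = 5.0000 ms; subtotal = 5.8000 ms
End-to-end = 5.8000 + 5.8000 = 11.6000 ms -> 11.600 ms (3 dp)

11.600


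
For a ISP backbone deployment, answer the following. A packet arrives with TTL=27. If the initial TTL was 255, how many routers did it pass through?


Given: initial TTL = 255, received TTL = 27
Hops = initial TTL - received TTL
Hops = 255 - 27 = 228

228


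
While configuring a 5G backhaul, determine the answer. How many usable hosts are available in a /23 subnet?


Given: subnet mask /23
Host bits = 32 - 23 = 9
Total addresses = 2^9 = 512
Usable hosts = 512 - 2 (network + broadcast) = 510

510


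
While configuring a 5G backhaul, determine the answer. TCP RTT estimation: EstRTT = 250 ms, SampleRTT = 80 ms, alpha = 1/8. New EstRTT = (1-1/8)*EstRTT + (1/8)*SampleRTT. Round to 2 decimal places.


Given: EstRTT = 250 ms, SampleRTT = 80 ms, alpha = 1/8
New EstRTT = (1 - alpha) * EstRTT + alpha * SampleRTT
(7/8) * 250 = 218.75
(1/8) * 80 = 10
New EstRTT = 218.75 + 10 = 228.75 ms -> 228.75 ms (2 dp)

228.75


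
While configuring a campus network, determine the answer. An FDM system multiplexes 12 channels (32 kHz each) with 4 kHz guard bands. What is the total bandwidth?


Given: 12 channels, 32 kHz each, guard = 4 kHz
Channel bandwidth = 12 * 32 = 384 kHz
Guard bands = 11 gaps * 4 kHz = 44 kHz
Total = 384 + 44 = 428 kHz

428


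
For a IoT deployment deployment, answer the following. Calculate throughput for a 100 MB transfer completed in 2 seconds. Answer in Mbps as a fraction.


Given: file = 100 MB, time = 2 s
File in Mb = 100 * 8 = 800 Mb
Throughput = 800 / 2 Mbps
Throughput = 400 Mbps

400


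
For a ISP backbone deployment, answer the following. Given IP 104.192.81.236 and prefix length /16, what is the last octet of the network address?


Given: IP = 104.192.81.236, prefix = /16
Subnet mask = 255.255.0.0
Last octet of IP: 236
Last octet of mask: 0
Network last octet = 236 AND 0 = 0

0


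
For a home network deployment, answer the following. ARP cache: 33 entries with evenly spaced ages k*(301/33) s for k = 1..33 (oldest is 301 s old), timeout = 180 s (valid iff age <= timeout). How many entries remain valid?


Ages are k * 301/33 s for k = 1..33 (spacing = 9.1212 s).
Entry k is valid iff k * 301/33 <= 180 iff k <= 33 * 180 / 301 = 19.7342
n_valid = floor(19.7342) = 19
(n_stale = 33 - 19 = 14)

19


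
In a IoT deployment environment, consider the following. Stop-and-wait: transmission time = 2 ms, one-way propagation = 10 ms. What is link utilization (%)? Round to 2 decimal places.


Given: Ttrans = 2 ms, Tprop = 10 ms
RTT = 2 * Tprop = 2 * 10 = 20 ms
U = Ttrans / (Ttrans + RTT)
U = 2 / (2 + 20)
U = 2 / 22 = 0.090909
U% = 9.09%

9.09


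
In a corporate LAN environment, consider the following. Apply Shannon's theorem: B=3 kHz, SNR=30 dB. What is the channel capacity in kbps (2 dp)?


Given: B = 3 kHz, SNR = 30 dB
SNR linear = 10^(30/10) = 1000
1 + SNR = 1001
log2(1001) = 9.9672262588
C = 3 * 1000 * 9.9672262588 = 29901.6788 bps
C = 29.901679 kbps -> 29.90 kbps (2 dp)

29.90


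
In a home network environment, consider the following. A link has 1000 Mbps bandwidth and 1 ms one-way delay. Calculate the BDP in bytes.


Given: bandwidth = 1000 Mbps, delay = 1 ms
BDP in bits = 1000 * 10^6 * 1 / 1000
BDP in bits = 1000000
BDP in bytes = 1000000 / 8 = 125000

125000


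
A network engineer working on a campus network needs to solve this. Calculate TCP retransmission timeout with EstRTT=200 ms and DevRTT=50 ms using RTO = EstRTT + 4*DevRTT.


Given: EstRTT = 200 ms, DevRTT = 50 ms
Timeout = EstRTT + 4 * DevRTT
4 * DevRTT = 4 * 50 = 200
Timeout = 200 + 200 = 400 ms

400


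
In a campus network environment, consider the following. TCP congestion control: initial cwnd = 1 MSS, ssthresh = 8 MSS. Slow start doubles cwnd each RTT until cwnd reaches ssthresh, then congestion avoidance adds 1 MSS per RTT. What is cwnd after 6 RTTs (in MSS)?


RTT 0: cwnd = 1 MSS (initial)
RTT 1: cwnd = 2 MSS (slow start, doubled)
RTT 2: cwnd = 4 MSS (slow start, doubled)
RTT 3: cwnd = 8 MSS (slow start, doubled)
RTT 4: cwnd = 9 MSS (congestion avoidance, +1)
RTT 5: cwnd = 10 MSS (congestion avoidance, +1)
RTT 6: cwnd = 11 MSS (congestion avoidance, +1)

11


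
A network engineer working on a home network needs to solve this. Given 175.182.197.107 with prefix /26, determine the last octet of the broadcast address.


Given: IP = 175.182.197.107, prefix = /26
Host bits = 32 - 26 = 6
Network last octet = 107 AND mask = 64
Host part size = 2^6 - 1 = 63
Broadcast last octet = 64 OR 63 = 127

127


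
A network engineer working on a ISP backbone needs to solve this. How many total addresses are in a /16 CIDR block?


Given: CIDR prefix /16
Host bits = 32 - 16 = 16
Total addresses = 2^16 = 65536

65536


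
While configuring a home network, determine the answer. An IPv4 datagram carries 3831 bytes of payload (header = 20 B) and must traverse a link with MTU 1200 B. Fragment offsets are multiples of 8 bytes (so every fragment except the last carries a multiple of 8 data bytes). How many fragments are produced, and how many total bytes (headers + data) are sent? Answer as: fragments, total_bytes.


Max data per non-final fragment = floor((MTU - header)/8)*8 = floor((1200 - 20)/8)*8 = floor(1180/8)*8 = 1176 B
Final fragment needs no 8-byte alignment: it can carry up to MTU - header = 1180 B
Non-final fragments needed = ceil((payload - 1180) / 1176) = ceil(2651/1176) = ceil(2.2543) = 3
Number of fragments = 3 + 1 = 4
Fragment sizes (data): 3 * 1176 B + 303 B (last, 303 <= 1180 OK)
Total bytes sent = payload + n_frags * header = 3831 + 4*20 = 3831 + 80 = 3911 B

4, 3911


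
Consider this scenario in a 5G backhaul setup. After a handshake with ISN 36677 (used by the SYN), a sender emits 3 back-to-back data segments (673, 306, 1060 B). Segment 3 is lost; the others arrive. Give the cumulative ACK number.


SYN uses sequence number 36677; first data byte = ISN + 1 = 36678.
Segment 1: SEQ = 36678, len = 673 B, covers [36678, 37350]
Segment 2: SEQ = 37351, len = 306 B, covers [37351, 37656]
Segment 3: SEQ = 37657, len = 1060 B, covers [37657, 38716] [LOST]
In-order data received: bytes [36678, 37656] (segments 1..2).
Segment 3 missing -> gap begins at byte 37657.
Cumulative ACK = next expected in-order byte = 36678 + 673 + 306 = 37657

37657


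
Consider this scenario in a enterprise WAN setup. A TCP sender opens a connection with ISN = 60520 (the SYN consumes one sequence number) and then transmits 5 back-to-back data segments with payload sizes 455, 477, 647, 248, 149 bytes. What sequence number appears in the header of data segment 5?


The SYN occupies sequence number ISN = 60520, so the first data byte is ISN + 1 = 60521.
SEQ of data segment i = (ISN + 1) + sum of payload sizes of segments 1..i-1.
Segment 1: SEQ = 60521, payload = 455 bytes
Segment 2: SEQ = 60976, payload = 477 bytes
Segment 3: SEQ = 61453, payload = 647 bytes
Segment 4: SEQ = 62100, payload = 248 bytes
Segment 5: SEQ = 62348, payload = 149 bytes
SEQ of segment 5 = 60521 + 455 + 477 + 647 + 248 = 62348

62348


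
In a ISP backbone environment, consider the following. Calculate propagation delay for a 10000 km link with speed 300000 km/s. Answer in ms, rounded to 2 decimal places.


Given: distance = 10000 km, speed = 300000 km/s
Delay = distance / speed = 10000 / 300000 seconds
Delay in ms = 10000 * 1000 / 300000
Delay = 33.3333 ms
Rounded to 2 dp = 33.33 ms

33.33


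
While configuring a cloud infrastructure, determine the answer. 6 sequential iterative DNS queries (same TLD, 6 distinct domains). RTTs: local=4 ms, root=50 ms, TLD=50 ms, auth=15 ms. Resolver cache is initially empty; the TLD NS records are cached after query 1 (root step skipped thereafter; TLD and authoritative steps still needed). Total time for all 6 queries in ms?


Lookup 1 (cold cache): local + root + TLD + auth = 4 + 50 + 50 + 15 = 119 ms
Lookups 2..6 (TLD NS cached -> skip root; new domain -> still ask TLD and auth): local + TLD + auth = 4 + 50 + 15 = 69 ms each
Remaining 5 lookups: 5 * 69 = 345 ms
Total = 119 + 345 = 464 ms

464


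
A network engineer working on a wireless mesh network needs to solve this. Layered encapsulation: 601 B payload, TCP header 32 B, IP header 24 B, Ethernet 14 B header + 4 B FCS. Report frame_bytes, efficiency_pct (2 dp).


TCP segment = 601 + 32 = 633 B
IP packet = 633 + 24 = 657 B
Ethernet frame = 657 + 14 + 4 = 675 B
Efficiency = app / frame = 601 / 675 = 0.890370 = 89.0370% -> 89.04% (2 dp)

675, 89.04


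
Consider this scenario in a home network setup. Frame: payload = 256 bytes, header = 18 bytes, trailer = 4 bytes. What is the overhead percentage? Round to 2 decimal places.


Given: payload = 256 B, header = 18 B, trailer = 4 B
Overhead bytes = header + trailer = 18 + 4 = 22
Total frame = payload + overhead = 256 + 22 = 278
Overhead % = 22 / 278 * 100 = 7.9137% -> 7.91% (2 dp)

7.91


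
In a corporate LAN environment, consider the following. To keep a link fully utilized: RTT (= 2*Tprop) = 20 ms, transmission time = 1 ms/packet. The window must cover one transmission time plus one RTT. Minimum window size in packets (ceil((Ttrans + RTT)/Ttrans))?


Given: Ttrans = 1 ms, RTT = 20 ms (= 2 * Tprop, Tprop = 10 ms)
Time until first ACK returns = Ttrans + RTT = 1 + 20 = 21 ms
Need W * Ttrans >= Ttrans + RTT  ->  W >= (Ttrans + RTT) / Ttrans
(Ttrans + RTT) / Ttrans = 21 / 1 = 21
W_min = ceil(21) = 21

21


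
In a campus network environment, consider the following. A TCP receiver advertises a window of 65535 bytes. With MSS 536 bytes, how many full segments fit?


Given: RWND = 65535 bytes, MSS = 536 bytes
Full segments = floor(RWND / MSS)
Full segments = floor(65535 / 536)
Full segments = floor(122.2668) = 122

122


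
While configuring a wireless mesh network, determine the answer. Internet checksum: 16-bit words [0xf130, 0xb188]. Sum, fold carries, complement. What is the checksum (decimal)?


Given words: [0xf130, 0xb188]
Step 1: Sum all words
Raw sum = 61744 + 45448 = 107192
Step 2: Fold carry: (41656 + 1) = 41657
One's complement = ~41657 & 0xFFFF = 23878

23878


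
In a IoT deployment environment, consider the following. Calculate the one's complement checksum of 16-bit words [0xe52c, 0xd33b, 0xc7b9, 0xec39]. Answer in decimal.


Given words: [0xe52c, 0xd33b, 0xc7b9, 0xec39]
Step 1: Sum all words
Raw sum = 58668 + 54075 + 51129 + 60473 = 224345
Step 2: Fold carry: (27737 + 3) = 27740
One's complement = ~27740 & 0xFFFF = 37795

37795


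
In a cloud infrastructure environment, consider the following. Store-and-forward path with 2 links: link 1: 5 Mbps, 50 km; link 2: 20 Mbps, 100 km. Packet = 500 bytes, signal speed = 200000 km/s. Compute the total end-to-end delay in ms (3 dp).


Packet = 500 bytes = 4000 bits. Store-and-forward: sum (t_trans + t_prop) per link.
Link 1: t_trans = 4000/(5*10^6) s = 0.8000 ms; t_prop = 50/200000 s = 0.2500 ms; subtotal = 1.0500 ms
Link 2: t_trans = 4000/(20*10^6) s = 0.2000 ms; t_prop = 100/200000 s = 0.5000 ms; subtotal = 0.7000 ms
End-to-end = 1.0500 + 0.7000 = 1.7500 ms -> 1.750 ms (3 dp)

1.750


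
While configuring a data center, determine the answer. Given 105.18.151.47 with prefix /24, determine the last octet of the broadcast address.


Given: IP = 105.18.151.47, prefix = /24
Host bits = 32 - 24 = 8
Network last octet = 47 AND mask = 0
Host part size = 2^8 - 1 = 255
Broadcast last octet = 0 OR 255 = 255

255


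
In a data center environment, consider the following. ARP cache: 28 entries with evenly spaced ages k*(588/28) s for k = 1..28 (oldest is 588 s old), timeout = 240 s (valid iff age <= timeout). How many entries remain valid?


Ages are k * 588/28 s for k = 1..28 (spacing = 21.0000 s).
Entry k is valid iff k * 588/28 <= 240 iff k <= 28 * 240 / 588 = 11.4286
n_valid = floor(11.4286) = 11
(n_stale = 28 - 11 = 17)

11


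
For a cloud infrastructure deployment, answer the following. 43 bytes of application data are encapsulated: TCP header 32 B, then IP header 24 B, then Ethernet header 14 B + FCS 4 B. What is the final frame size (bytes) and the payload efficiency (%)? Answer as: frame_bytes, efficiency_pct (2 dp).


TCP segment = 43 + 32 = 75 B
IP packet = 75 + 24 = 99 B
Ethernet frame = 99 + 14 + 4 = 117 B
Efficiency = app / frame = 43 / 117 = 0.367521 = 36.7521% -> 36.75% (2 dp)

117, 36.75


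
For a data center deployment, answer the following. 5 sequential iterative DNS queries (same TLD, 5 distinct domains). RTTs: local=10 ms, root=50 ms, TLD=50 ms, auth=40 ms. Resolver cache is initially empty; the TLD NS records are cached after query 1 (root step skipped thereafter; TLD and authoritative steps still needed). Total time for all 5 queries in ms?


Lookup 1 (cold cache): local + root + TLD + auth = 10 + 50 + 50 + 40 = 150 ms
Lookups 2..5 (TLD NS cached -> skip root; new domain -> still ask TLD and auth): local + TLD + auth = 10 + 50 + 40 = 100 ms each
Remaining 4 lookups: 4 * 100 = 400 ms
Total = 150 + 400 = 550 ms

550


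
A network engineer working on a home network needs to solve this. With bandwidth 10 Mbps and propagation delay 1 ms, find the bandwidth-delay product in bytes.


Given: bandwidth = 10 Mbps, delay = 1 ms
BDP in bits = 10 * 10^6 * 1 / 1000
BDP in bits = 10000
BDP in bytes = 10000 / 8 = 1250

1250


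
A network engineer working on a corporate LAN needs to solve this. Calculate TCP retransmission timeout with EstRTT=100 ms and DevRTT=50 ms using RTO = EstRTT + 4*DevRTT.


Given: EstRTT = 100 ms, DevRTT = 50 ms
Timeout = EstRTT + 4 * DevRTT
4 * DevRTT = 4 * 50 = 200
Timeout = 100 + 200 = 300 ms

300


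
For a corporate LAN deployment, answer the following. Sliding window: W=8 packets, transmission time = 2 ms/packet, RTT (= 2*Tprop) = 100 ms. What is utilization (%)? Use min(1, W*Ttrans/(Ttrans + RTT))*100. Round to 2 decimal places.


Given: W = 8, Ttrans = 2 ms, RTT = 100 ms (= 2 * Tprop, Tprop = 50 ms)
Cycle time = Ttrans + RTT = 2 + 100 = 102 ms (first packet sent until its ACK returns)
W * Ttrans = 8 * 2 = 16 ms of sending per cycle
W * Ttrans / (Ttrans + RTT) = 16 / 102 = 0.156863
U = min(1, 0.156863) = 0.156863
U% = 15.69%

15.69


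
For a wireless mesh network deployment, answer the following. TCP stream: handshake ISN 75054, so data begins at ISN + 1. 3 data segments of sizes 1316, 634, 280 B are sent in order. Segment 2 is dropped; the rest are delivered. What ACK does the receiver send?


SYN uses sequence number 75054; first data byte = ISN + 1 = 75055.
Segment 1: SEQ = 75055, len = 1316 B, covers [75055, 76370]
Segment 2: SEQ = 76371, len = 634 B, covers [76371, 77004] [LOST]
Segment 3: SEQ = 77005, len = 280 B, covers [77005, 77284]
In-order data received: bytes [75055, 76370] (segments 1..1).
Segment 2 missing -> gap begins at byte 76371; later segments buffered out of order.
Cumulative ACK = next expected in-order byte = 75055 + 1316 = 76371

76371


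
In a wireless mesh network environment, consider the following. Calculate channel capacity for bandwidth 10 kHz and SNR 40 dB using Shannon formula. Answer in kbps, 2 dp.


Given: B = 10 kHz, SNR = 40 dB
SNR linear = 10^(40/10) = 10000
1 + SNR = 10001
log2(10001) = 13.2878566418
C = 10 * 1000 * 13.2878566418 = 132878.5664 bps
C = 132.878566 kbps -> 132.88 kbps (2 dp)

132.88


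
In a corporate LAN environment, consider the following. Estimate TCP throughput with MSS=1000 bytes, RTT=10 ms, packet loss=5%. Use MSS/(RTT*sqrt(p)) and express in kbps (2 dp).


Given: MSS = 1000 bytes, RTT = 10 ms, loss = 5%
RTT in seconds = 10 / 1000 = 0.01
Loss rate = 5% = 0.05
sqrt(loss) = sqrt(0.05) = 0.223606797750
Throughput (bytes/s) = 1000 / (0.01 * 0.223606797750) = 447213.5955
Throughput (kbps) = 447213.5955 * 8 / 1000 = 3577.708764 -> 3577.71 kbps (2 dp)

3577.71


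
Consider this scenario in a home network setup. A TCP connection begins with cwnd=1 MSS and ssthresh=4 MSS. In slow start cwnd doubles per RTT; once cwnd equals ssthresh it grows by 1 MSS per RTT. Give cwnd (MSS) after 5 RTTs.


RTT 0: cwnd = 1 MSS (initial)
RTT 1: cwnd = 2 MSS (slow start, doubled)
RTT 2: cwnd = 4 MSS (slow start, doubled)
RTT 3: cwnd = 5 MSS (congestion avoidance, +1)
RTT 4: cwnd = 6 MSS (congestion avoidance, +1)
RTT 5: cwnd = 7 MSS (congestion avoidance, +1)

7


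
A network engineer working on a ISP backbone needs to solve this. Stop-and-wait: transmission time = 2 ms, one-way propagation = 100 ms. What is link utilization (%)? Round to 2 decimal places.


Given: Ttrans = 2 ms, Tprop = 100 ms
RTT = 2 * Tprop = 2 * 100 = 200 ms
U = Ttrans / (Ttrans + RTT)
U = 2 / (2 + 200)
U = 2 / 202 = 0.009901
U% = 0.99%

0.99


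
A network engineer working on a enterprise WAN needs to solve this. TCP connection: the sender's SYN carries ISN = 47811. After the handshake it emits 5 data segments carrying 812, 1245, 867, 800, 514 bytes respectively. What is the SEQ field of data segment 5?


The SYN occupies sequence number ISN = 47811, so the first data byte is ISN + 1 = 47812.
SEQ of data segment i = (ISN + 1) + sum of payload sizes of segments 1..i-1.
Segment 1: SEQ = 47812, payload = 812 bytes
Segment 2: SEQ = 48624, payload = 1245 bytes
Segment 3: SEQ = 49869, payload = 867 bytes
Segment 4: SEQ = 50736, payload = 800 bytes
Segment 5: SEQ = 51536, payload = 514 bytes
SEQ of segment 5 = 47812 + 812 + 1245 + 867 + 800 = 51536

51536
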